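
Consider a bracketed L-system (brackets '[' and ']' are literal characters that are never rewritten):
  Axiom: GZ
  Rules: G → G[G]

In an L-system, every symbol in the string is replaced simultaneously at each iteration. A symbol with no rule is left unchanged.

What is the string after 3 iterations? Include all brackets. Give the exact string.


Answer: G[G][G[G]][G[G][G[G]]]Z

Derivation:
Step 0: GZ
Step 1: G[G]Z
Step 2: G[G][G[G]]Z
Step 3: G[G][G[G]][G[G][G[G]]]Z


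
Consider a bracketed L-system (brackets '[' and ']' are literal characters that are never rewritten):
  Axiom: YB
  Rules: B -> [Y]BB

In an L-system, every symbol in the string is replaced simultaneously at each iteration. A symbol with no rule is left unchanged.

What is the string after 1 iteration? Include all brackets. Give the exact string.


Step 0: YB
Step 1: Y[Y]BB

Answer: Y[Y]BB


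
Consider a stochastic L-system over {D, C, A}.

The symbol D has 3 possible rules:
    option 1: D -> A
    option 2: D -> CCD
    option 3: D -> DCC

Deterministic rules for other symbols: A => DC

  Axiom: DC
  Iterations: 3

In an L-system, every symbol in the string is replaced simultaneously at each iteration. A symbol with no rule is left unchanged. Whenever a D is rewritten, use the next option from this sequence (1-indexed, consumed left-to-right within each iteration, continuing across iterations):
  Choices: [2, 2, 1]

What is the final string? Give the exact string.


Answer: CCCCAC

Derivation:
Step 0: DC
Step 1: CCDC  (used choices [2])
Step 2: CCCCDC  (used choices [2])
Step 3: CCCCAC  (used choices [1])


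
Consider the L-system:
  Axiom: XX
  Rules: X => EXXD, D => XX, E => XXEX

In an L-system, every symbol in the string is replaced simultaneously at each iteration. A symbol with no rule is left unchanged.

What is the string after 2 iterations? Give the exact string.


Answer: XXEXEXXDEXXDXXXXEXEXXDEXXDXX

Derivation:
Step 0: XX
Step 1: EXXDEXXD
Step 2: XXEXEXXDEXXDXXXXEXEXXDEXXDXX


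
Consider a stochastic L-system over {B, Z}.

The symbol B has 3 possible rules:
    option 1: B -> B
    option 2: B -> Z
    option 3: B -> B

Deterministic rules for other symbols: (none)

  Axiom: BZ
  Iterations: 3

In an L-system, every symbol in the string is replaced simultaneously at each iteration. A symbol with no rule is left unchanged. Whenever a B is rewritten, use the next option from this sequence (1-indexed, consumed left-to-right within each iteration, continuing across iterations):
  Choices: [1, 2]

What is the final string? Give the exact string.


Answer: ZZ

Derivation:
Step 0: BZ
Step 1: BZ  (used choices [1])
Step 2: ZZ  (used choices [2])
Step 3: ZZ  (used choices [])


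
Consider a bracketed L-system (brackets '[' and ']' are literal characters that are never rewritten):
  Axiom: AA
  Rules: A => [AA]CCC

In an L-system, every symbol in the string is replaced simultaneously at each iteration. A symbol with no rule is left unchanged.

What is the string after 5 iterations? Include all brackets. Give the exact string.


Answer: [[[[[AA]CCC[AA]CCC]CCC[[AA]CCC[AA]CCC]CCC]CCC[[[AA]CCC[AA]CCC]CCC[[AA]CCC[AA]CCC]CCC]CCC]CCC[[[[AA]CCC[AA]CCC]CCC[[AA]CCC[AA]CCC]CCC]CCC[[[AA]CCC[AA]CCC]CCC[[AA]CCC[AA]CCC]CCC]CCC]CCC]CCC[[[[[AA]CCC[AA]CCC]CCC[[AA]CCC[AA]CCC]CCC]CCC[[[AA]CCC[AA]CCC]CCC[[AA]CCC[AA]CCC]CCC]CCC]CCC[[[[AA]CCC[AA]CCC]CCC[[AA]CCC[AA]CCC]CCC]CCC[[[AA]CCC[AA]CCC]CCC[[AA]CCC[AA]CCC]CCC]CCC]CCC]CCC

Derivation:
Step 0: AA
Step 1: [AA]CCC[AA]CCC
Step 2: [[AA]CCC[AA]CCC]CCC[[AA]CCC[AA]CCC]CCC
Step 3: [[[AA]CCC[AA]CCC]CCC[[AA]CCC[AA]CCC]CCC]CCC[[[AA]CCC[AA]CCC]CCC[[AA]CCC[AA]CCC]CCC]CCC
Step 4: [[[[AA]CCC[AA]CCC]CCC[[AA]CCC[AA]CCC]CCC]CCC[[[AA]CCC[AA]CCC]CCC[[AA]CCC[AA]CCC]CCC]CCC]CCC[[[[AA]CCC[AA]CCC]CCC[[AA]CCC[AA]CCC]CCC]CCC[[[AA]CCC[AA]CCC]CCC[[AA]CCC[AA]CCC]CCC]CCC]CCC
Step 5: [[[[[AA]CCC[AA]CCC]CCC[[AA]CCC[AA]CCC]CCC]CCC[[[AA]CCC[AA]CCC]CCC[[AA]CCC[AA]CCC]CCC]CCC]CCC[[[[AA]CCC[AA]CCC]CCC[[AA]CCC[AA]CCC]CCC]CCC[[[AA]CCC[AA]CCC]CCC[[AA]CCC[AA]CCC]CCC]CCC]CCC]CCC[[[[[AA]CCC[AA]CCC]CCC[[AA]CCC[AA]CCC]CCC]CCC[[[AA]CCC[AA]CCC]CCC[[AA]CCC[AA]CCC]CCC]CCC]CCC[[[[AA]CCC[AA]CCC]CCC[[AA]CCC[AA]CCC]CCC]CCC[[[AA]CCC[AA]CCC]CCC[[AA]CCC[AA]CCC]CCC]CCC]CCC]CCC


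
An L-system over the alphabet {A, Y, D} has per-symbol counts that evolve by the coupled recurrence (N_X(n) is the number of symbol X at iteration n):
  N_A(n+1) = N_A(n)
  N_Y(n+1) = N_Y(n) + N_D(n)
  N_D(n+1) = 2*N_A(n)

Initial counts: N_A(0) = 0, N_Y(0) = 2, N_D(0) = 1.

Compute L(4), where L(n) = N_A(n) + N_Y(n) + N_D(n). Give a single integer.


Step 0: N_A=0, N_Y=2, N_D=1, L=3
Step 1: N_A=0, N_Y=3, N_D=0, L=3
Step 2: N_A=0, N_Y=3, N_D=0, L=3
Step 3: N_A=0, N_Y=3, N_D=0, L=3
Step 4: N_A=0, N_Y=3, N_D=0, L=3

Answer: 3


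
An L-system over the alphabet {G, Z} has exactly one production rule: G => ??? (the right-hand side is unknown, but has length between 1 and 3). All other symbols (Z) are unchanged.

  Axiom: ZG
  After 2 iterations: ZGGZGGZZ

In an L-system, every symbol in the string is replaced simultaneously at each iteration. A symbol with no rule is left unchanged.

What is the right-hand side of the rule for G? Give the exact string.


Answer: GGZ

Derivation:
Trying G => GGZ:
  Step 0: ZG
  Step 1: ZGGZ
  Step 2: ZGGZGGZZ
Matches the given result.


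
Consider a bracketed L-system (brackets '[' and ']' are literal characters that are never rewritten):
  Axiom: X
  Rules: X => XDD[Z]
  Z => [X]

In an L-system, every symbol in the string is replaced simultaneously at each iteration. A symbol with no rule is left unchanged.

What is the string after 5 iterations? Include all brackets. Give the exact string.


Step 0: X
Step 1: XDD[Z]
Step 2: XDD[Z]DD[[X]]
Step 3: XDD[Z]DD[[X]]DD[[XDD[Z]]]
Step 4: XDD[Z]DD[[X]]DD[[XDD[Z]]]DD[[XDD[Z]DD[[X]]]]
Step 5: XDD[Z]DD[[X]]DD[[XDD[Z]]]DD[[XDD[Z]DD[[X]]]]DD[[XDD[Z]DD[[X]]DD[[XDD[Z]]]]]

Answer: XDD[Z]DD[[X]]DD[[XDD[Z]]]DD[[XDD[Z]DD[[X]]]]DD[[XDD[Z]DD[[X]]DD[[XDD[Z]]]]]


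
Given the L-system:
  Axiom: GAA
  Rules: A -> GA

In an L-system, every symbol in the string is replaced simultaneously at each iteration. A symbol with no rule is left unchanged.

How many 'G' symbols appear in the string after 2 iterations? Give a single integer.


Answer: 5

Derivation:
Step 0: GAA  (1 'G')
Step 1: GGAGA  (3 'G')
Step 2: GGGAGGA  (5 'G')


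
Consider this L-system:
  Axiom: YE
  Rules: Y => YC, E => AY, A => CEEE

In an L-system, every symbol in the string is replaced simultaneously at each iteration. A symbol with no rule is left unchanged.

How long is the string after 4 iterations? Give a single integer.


Answer: 28

Derivation:
Step 0: length = 2
Step 1: length = 4
Step 2: length = 9
Step 3: length = 14
Step 4: length = 28


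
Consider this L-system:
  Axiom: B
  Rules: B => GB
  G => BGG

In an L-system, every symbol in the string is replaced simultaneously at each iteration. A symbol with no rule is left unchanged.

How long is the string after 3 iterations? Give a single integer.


Step 0: length = 1
Step 1: length = 2
Step 2: length = 5
Step 3: length = 13

Answer: 13


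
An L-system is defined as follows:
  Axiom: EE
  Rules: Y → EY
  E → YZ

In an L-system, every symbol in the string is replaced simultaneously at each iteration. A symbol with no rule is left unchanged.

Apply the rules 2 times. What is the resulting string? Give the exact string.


Answer: EYZEYZ

Derivation:
Step 0: EE
Step 1: YZYZ
Step 2: EYZEYZ


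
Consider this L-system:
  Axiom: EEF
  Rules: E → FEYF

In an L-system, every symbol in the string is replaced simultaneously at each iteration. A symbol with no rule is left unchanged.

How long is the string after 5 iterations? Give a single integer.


Step 0: length = 3
Step 1: length = 9
Step 2: length = 15
Step 3: length = 21
Step 4: length = 27
Step 5: length = 33

Answer: 33


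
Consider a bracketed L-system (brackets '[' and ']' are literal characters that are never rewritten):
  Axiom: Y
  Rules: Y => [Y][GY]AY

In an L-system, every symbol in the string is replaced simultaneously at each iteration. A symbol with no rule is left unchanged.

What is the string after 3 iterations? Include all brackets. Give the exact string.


Step 0: Y
Step 1: [Y][GY]AY
Step 2: [[Y][GY]AY][G[Y][GY]AY]A[Y][GY]AY
Step 3: [[[Y][GY]AY][G[Y][GY]AY]A[Y][GY]AY][G[[Y][GY]AY][G[Y][GY]AY]A[Y][GY]AY]A[[Y][GY]AY][G[Y][GY]AY]A[Y][GY]AY

Answer: [[[Y][GY]AY][G[Y][GY]AY]A[Y][GY]AY][G[[Y][GY]AY][G[Y][GY]AY]A[Y][GY]AY]A[[Y][GY]AY][G[Y][GY]AY]A[Y][GY]AY


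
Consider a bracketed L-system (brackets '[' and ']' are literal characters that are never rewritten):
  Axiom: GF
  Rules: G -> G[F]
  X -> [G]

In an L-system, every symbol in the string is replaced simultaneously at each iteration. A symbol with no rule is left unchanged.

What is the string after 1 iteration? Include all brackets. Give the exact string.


Step 0: GF
Step 1: G[F]F

Answer: G[F]F


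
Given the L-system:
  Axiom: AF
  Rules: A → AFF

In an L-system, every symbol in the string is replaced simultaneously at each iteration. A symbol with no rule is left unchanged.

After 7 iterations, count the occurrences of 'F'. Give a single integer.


Step 0: AF  (1 'F')
Step 1: AFFF  (3 'F')
Step 2: AFFFFF  (5 'F')
Step 3: AFFFFFFF  (7 'F')
Step 4: AFFFFFFFFF  (9 'F')
Step 5: AFFFFFFFFFFF  (11 'F')
Step 6: AFFFFFFFFFFFFF  (13 'F')
Step 7: AFFFFFFFFFFFFFFF  (15 'F')

Answer: 15


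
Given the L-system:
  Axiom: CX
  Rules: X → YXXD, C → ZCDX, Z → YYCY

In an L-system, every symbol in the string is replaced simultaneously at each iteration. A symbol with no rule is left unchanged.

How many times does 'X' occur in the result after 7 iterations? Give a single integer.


Step 0: length=2, 'X' count=1
Step 1: length=8, 'X' count=3
Step 2: length=23, 'X' count=7
Step 3: length=53, 'X' count=16
Step 4: length=116, 'X' count=35
Step 5: length=245, 'X' count=75
Step 6: length=509, 'X' count=158
Step 7: length=1046, 'X' count=329
Final string: YYYYYYZCDXYYYCYZCDXDYXXDDYYXXDYXXDDYYYYYCYZCDXDYXXDYYYZCDXYYYCYZCDXDYXXDDYYXXDYXXDDDYYYXXDYXXDDYYXXDYXXDDDDYYYYXXDYXXDDYYXXDYXXDDDYYYXXDYXXDDYYXXDYXXDDDDYYYYYYYCYZCDXDYXXDYYYZCDXYYYCYZCDXDYXXDDYYXXDYXXDDDYYYXXDYXXDDYYXXDYXXDDDYYYYYZCDXYYYCYZCDXDYXXDDYYXXDYXXDDYYYYYCYZCDXDYXXDYYYZCDXYYYCYZCDXDYXXDDYYXXDYXXDDDYYYXXDYXXDDYYXXDYXXDDDDYYYYXXDYXXDDYYXXDYXXDDDYYYXXDYXXDDYYXXDYXXDDDDDYYYYYXXDYXXDDYYXXDYXXDDDYYYXXDYXXDDYYXXDYXXDDDDYYYYXXDYXXDDYYXXDYXXDDDYYYXXDYXXDDYYXXDYXXDDDDDDYYYYYYXXDYXXDDYYXXDYXXDDDYYYXXDYXXDDYYXXDYXXDDDDYYYYXXDYXXDDYYXXDYXXDDDYYYXXDYXXDDYYXXDYXXDDDDDYYYYYXXDYXXDDYYXXDYXXDDDYYYXXDYXXDDYYXXDYXXDDDDYYYYXXDYXXDDYYXXDYXXDDDYYYXXDYXXDDYYXXDYXXDDDDDDYYYYYYYXXDYXXDDYYXXDYXXDDDYYYXXDYXXDDYYXXDYXXDDDDYYYYXXDYXXDDYYXXDYXXDDDYYYXXDYXXDDYYXXDYXXDDDDDYYYYYXXDYXXDDYYXXDYXXDDDYYYXXDYXXDDYYXXDYXXDDDDYYYYXXDYXXDDYYXXDYXXDDDYYYXXDYXXDDYYXXDYXXDDDDDDYYYYYYXXDYXXDDYYXXDYXXDDDYYYXXDYXXDDYYXXDYXXDDDDYYYYXXDYXXDDYYXXDYXXDDDYYYXXDYXXDDYYXXDYXXDDDDDYYYYYXXDYXXDDYYXXDYXXDDDYYYXXDYXXDDYYXXDYXXDDDDYYYYXXDYXXDDYYXXDYXXDDDYYYXXDYXXDDYYXXDYXXDDDDDDD

Answer: 329


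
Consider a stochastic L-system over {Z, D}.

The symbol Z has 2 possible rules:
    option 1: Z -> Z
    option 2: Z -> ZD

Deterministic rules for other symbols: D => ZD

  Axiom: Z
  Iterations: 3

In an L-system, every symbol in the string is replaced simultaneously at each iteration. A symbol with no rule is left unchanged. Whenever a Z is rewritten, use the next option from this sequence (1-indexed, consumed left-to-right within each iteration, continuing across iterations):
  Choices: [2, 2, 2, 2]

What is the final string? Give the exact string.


Step 0: Z
Step 1: ZD  (used choices [2])
Step 2: ZDZD  (used choices [2])
Step 3: ZDZDZDZD  (used choices [2, 2])

Answer: ZDZDZDZD


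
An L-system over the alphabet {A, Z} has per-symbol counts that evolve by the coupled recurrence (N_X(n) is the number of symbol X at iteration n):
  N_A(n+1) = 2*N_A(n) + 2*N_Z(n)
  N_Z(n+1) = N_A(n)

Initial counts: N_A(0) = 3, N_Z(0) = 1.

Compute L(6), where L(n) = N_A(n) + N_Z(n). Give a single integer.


Answer: 1672

Derivation:
Step 0: N_A=3, N_Z=1, L=4
Step 1: N_A=8, N_Z=3, L=11
Step 2: N_A=22, N_Z=8, L=30
Step 3: N_A=60, N_Z=22, L=82
Step 4: N_A=164, N_Z=60, L=224
Step 5: N_A=448, N_Z=164, L=612
Step 6: N_A=1224, N_Z=448, L=1672


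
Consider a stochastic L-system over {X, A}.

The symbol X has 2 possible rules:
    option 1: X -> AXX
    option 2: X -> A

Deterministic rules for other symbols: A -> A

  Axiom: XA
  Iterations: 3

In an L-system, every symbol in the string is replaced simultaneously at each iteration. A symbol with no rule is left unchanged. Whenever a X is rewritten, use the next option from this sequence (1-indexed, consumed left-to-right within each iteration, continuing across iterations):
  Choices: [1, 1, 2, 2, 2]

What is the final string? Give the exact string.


Answer: AAAAAA

Derivation:
Step 0: XA
Step 1: AXXA  (used choices [1])
Step 2: AAXXAA  (used choices [1, 2])
Step 3: AAAAAA  (used choices [2, 2])


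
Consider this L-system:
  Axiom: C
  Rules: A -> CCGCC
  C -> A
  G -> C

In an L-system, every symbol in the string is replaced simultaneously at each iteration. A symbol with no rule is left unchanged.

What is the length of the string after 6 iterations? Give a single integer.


Answer: 89

Derivation:
Step 0: length = 1
Step 1: length = 1
Step 2: length = 5
Step 3: length = 5
Step 4: length = 21
Step 5: length = 25
Step 6: length = 89


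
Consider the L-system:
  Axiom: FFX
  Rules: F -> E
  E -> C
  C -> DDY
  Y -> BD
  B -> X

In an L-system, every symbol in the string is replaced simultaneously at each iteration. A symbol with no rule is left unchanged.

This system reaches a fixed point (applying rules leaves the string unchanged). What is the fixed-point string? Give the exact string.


Answer: DDXDDDXDX

Derivation:
Step 0: FFX
Step 1: EEX
Step 2: CCX
Step 3: DDYDDYX
Step 4: DDBDDDBDX
Step 5: DDXDDDXDX
Step 6: DDXDDDXDX  (unchanged — fixed point at step 5)


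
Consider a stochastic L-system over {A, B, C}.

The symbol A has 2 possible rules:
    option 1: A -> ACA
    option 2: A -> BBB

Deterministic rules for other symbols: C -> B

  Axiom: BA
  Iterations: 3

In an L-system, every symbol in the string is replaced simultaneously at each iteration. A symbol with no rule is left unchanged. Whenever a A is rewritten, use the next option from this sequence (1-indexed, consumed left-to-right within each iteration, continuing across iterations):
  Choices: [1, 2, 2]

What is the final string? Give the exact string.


Answer: BBBBBBBB

Derivation:
Step 0: BA
Step 1: BACA  (used choices [1])
Step 2: BBBBBBBB  (used choices [2, 2])
Step 3: BBBBBBBB  (used choices [])


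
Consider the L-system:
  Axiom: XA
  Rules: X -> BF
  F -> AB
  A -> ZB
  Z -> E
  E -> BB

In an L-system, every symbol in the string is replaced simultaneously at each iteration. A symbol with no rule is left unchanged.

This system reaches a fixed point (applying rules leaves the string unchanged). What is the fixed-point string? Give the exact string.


Step 0: XA
Step 1: BFZB
Step 2: BABEB
Step 3: BZBBBBB
Step 4: BEBBBBB
Step 5: BBBBBBBB
Step 6: BBBBBBBB  (unchanged — fixed point at step 5)

Answer: BBBBBBBB


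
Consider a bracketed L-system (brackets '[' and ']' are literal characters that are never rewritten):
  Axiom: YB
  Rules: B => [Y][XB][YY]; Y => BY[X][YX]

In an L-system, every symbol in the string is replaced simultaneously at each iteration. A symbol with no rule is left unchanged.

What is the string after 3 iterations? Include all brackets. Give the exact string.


Answer: [BY[X][YX]][X[Y][XB][YY]][BY[X][YX]BY[X][YX]][Y][XB][YY]BY[X][YX][X][BY[X][YX]X][X][[Y][XB][YY]BY[X][YX][X][BY[X][YX]X]X][[Y][XB][YY]BY[X][YX][X][BY[X][YX]X]][X[BY[X][YX]][X[Y][XB][YY]][BY[X][YX]BY[X][YX]]][[Y][XB][YY]BY[X][YX][X][BY[X][YX]X][Y][XB][YY]BY[X][YX][X][BY[X][YX]X]]

Derivation:
Step 0: YB
Step 1: BY[X][YX][Y][XB][YY]
Step 2: [Y][XB][YY]BY[X][YX][X][BY[X][YX]X][BY[X][YX]][X[Y][XB][YY]][BY[X][YX]BY[X][YX]]
Step 3: [BY[X][YX]][X[Y][XB][YY]][BY[X][YX]BY[X][YX]][Y][XB][YY]BY[X][YX][X][BY[X][YX]X][X][[Y][XB][YY]BY[X][YX][X][BY[X][YX]X]X][[Y][XB][YY]BY[X][YX][X][BY[X][YX]X]][X[BY[X][YX]][X[Y][XB][YY]][BY[X][YX]BY[X][YX]]][[Y][XB][YY]BY[X][YX][X][BY[X][YX]X][Y][XB][YY]BY[X][YX][X][BY[X][YX]X]]


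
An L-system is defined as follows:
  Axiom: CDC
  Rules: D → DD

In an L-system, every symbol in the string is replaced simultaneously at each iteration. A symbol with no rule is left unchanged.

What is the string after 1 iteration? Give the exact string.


Step 0: CDC
Step 1: CDDC

Answer: CDDC


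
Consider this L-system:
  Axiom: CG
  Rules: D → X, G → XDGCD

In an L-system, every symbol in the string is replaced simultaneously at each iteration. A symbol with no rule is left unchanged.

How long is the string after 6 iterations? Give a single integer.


Step 0: length = 2
Step 1: length = 6
Step 2: length = 10
Step 3: length = 14
Step 4: length = 18
Step 5: length = 22
Step 6: length = 26

Answer: 26


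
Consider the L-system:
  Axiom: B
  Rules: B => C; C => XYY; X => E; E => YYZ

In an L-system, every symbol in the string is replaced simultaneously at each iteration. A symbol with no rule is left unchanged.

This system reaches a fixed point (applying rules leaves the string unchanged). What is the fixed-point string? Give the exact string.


Step 0: B
Step 1: C
Step 2: XYY
Step 3: EYY
Step 4: YYZYY
Step 5: YYZYY  (unchanged — fixed point at step 4)

Answer: YYZYY


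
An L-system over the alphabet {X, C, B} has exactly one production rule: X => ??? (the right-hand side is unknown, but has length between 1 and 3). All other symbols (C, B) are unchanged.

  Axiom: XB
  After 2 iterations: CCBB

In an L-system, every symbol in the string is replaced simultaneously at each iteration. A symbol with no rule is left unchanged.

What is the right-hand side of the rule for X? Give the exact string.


Answer: CCB

Derivation:
Trying X => CCB:
  Step 0: XB
  Step 1: CCBB
  Step 2: CCBB
Matches the given result.


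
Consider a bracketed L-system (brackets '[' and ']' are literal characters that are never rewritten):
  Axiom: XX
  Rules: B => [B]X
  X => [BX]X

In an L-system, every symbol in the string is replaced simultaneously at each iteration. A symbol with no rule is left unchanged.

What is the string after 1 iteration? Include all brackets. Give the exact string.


Answer: [BX]X[BX]X

Derivation:
Step 0: XX
Step 1: [BX]X[BX]X


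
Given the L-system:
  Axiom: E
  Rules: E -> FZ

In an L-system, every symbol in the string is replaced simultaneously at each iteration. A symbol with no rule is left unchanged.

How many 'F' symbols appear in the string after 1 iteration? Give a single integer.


Answer: 1

Derivation:
Step 0: E  (0 'F')
Step 1: FZ  (1 'F')


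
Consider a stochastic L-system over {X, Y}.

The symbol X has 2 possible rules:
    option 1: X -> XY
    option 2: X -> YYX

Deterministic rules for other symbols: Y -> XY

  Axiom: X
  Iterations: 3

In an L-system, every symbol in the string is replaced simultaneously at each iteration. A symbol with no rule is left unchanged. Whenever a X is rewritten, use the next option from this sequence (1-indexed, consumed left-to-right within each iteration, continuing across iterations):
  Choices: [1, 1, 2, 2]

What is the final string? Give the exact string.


Answer: YYXXYYYXXY

Derivation:
Step 0: X
Step 1: XY  (used choices [1])
Step 2: XYXY  (used choices [1])
Step 3: YYXXYYYXXY  (used choices [2, 2])


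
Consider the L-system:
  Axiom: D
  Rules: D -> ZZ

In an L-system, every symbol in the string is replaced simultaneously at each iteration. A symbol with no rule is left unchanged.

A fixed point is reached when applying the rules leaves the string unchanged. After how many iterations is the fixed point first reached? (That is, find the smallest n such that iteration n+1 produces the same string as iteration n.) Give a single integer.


Step 0: D
Step 1: ZZ
Step 2: ZZ  (unchanged — fixed point at step 1)

Answer: 1


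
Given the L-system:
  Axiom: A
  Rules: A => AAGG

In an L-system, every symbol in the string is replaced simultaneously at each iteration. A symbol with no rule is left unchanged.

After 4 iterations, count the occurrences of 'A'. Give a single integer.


Answer: 16

Derivation:
Step 0: A  (1 'A')
Step 1: AAGG  (2 'A')
Step 2: AAGGAAGGGG  (4 'A')
Step 3: AAGGAAGGGGAAGGAAGGGGGG  (8 'A')
Step 4: AAGGAAGGGGAAGGAAGGGGGGAAGGAAGGGGAAGGAAGGGGGGGG  (16 'A')


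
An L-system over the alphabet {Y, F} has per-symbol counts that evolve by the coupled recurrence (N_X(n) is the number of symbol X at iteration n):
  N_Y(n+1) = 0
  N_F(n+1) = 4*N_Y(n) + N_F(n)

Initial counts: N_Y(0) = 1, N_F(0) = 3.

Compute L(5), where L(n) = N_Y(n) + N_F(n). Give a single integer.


Answer: 7

Derivation:
Step 0: N_Y=1, N_F=3, L=4
Step 1: N_Y=0, N_F=7, L=7
Step 2: N_Y=0, N_F=7, L=7
Step 3: N_Y=0, N_F=7, L=7
Step 4: N_Y=0, N_F=7, L=7
Step 5: N_Y=0, N_F=7, L=7


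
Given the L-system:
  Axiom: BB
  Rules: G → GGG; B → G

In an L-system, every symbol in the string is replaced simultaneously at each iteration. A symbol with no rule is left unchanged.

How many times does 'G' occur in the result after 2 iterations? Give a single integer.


Step 0: BB  (0 'G')
Step 1: GG  (2 'G')
Step 2: GGGGGG  (6 'G')

Answer: 6


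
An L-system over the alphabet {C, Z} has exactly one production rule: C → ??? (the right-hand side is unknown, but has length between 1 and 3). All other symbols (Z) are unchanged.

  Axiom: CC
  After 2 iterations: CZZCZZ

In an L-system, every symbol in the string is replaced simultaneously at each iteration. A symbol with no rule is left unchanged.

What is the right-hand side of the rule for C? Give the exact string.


Trying C → CZ:
  Step 0: CC
  Step 1: CZCZ
  Step 2: CZZCZZ
Matches the given result.

Answer: CZ


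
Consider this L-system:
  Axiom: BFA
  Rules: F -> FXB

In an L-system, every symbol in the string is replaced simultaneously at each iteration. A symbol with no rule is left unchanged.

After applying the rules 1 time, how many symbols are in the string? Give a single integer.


Step 0: length = 3
Step 1: length = 5

Answer: 5


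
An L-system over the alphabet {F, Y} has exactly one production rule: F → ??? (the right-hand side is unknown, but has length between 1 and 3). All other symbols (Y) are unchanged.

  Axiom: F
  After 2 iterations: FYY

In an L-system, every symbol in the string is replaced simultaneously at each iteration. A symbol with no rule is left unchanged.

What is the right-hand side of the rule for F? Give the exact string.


Trying F → FY:
  Step 0: F
  Step 1: FY
  Step 2: FYY
Matches the given result.

Answer: FY


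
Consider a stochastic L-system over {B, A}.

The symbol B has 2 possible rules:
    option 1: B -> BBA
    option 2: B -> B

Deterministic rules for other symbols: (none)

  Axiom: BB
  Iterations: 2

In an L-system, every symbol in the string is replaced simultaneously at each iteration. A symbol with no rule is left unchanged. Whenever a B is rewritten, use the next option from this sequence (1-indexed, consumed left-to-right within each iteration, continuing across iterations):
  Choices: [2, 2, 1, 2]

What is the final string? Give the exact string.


Answer: BBAB

Derivation:
Step 0: BB
Step 1: BB  (used choices [2, 2])
Step 2: BBAB  (used choices [1, 2])


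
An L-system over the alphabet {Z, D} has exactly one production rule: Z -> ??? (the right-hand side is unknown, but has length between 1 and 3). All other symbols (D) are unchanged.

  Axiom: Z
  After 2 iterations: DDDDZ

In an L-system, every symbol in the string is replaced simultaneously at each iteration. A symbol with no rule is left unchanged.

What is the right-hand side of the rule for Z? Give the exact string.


Trying Z -> DDZ:
  Step 0: Z
  Step 1: DDZ
  Step 2: DDDDZ
Matches the given result.

Answer: DDZ


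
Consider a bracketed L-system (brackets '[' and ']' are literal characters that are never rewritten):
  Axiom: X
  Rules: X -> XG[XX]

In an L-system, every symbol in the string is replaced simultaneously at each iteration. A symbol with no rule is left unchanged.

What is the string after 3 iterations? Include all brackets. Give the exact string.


Step 0: X
Step 1: XG[XX]
Step 2: XG[XX]G[XG[XX]XG[XX]]
Step 3: XG[XX]G[XG[XX]XG[XX]]G[XG[XX]G[XG[XX]XG[XX]]XG[XX]G[XG[XX]XG[XX]]]

Answer: XG[XX]G[XG[XX]XG[XX]]G[XG[XX]G[XG[XX]XG[XX]]XG[XX]G[XG[XX]XG[XX]]]


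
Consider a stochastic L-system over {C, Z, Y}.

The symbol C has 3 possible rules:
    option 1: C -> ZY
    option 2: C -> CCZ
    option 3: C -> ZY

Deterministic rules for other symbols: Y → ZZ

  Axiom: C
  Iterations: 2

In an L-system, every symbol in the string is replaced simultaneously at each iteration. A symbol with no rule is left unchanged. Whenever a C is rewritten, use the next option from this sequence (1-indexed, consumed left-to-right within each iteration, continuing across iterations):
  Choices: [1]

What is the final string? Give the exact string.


Step 0: C
Step 1: ZY  (used choices [1])
Step 2: ZZZ  (used choices [])

Answer: ZZZ


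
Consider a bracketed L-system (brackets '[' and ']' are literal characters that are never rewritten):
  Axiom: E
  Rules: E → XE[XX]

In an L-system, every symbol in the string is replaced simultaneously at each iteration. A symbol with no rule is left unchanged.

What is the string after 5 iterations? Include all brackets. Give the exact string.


Answer: XXXXXE[XX][XX][XX][XX][XX]

Derivation:
Step 0: E
Step 1: XE[XX]
Step 2: XXE[XX][XX]
Step 3: XXXE[XX][XX][XX]
Step 4: XXXXE[XX][XX][XX][XX]
Step 5: XXXXXE[XX][XX][XX][XX][XX]


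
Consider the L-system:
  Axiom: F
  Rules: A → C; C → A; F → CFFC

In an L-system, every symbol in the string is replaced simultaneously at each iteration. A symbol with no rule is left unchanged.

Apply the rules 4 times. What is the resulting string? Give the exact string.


Answer: ACACFFCCFFCAACFFCCFFCACCACFFCCFFCAACFFCCFFCACA

Derivation:
Step 0: F
Step 1: CFFC
Step 2: ACFFCCFFCA
Step 3: CACFFCCFFCAACFFCCFFCAC
Step 4: ACACFFCCFFCAACFFCCFFCACCACFFCCFFCAACFFCCFFCACA


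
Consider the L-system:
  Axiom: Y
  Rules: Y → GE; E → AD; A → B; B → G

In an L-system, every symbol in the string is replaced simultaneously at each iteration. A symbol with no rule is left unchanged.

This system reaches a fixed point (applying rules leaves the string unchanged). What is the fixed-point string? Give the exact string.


Answer: GGD

Derivation:
Step 0: Y
Step 1: GE
Step 2: GAD
Step 3: GBD
Step 4: GGD
Step 5: GGD  (unchanged — fixed point at step 4)


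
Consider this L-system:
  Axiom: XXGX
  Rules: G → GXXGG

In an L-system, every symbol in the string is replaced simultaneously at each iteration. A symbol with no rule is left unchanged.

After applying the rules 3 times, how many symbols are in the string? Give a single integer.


Step 0: length = 4
Step 1: length = 8
Step 2: length = 20
Step 3: length = 56

Answer: 56


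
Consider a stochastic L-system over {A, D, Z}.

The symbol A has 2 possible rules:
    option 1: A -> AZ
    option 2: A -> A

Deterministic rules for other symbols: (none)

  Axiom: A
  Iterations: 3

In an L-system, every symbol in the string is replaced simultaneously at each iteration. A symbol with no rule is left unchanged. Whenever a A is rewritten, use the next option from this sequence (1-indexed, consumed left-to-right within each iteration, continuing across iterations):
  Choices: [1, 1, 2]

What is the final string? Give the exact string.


Answer: AZZ

Derivation:
Step 0: A
Step 1: AZ  (used choices [1])
Step 2: AZZ  (used choices [1])
Step 3: AZZ  (used choices [2])


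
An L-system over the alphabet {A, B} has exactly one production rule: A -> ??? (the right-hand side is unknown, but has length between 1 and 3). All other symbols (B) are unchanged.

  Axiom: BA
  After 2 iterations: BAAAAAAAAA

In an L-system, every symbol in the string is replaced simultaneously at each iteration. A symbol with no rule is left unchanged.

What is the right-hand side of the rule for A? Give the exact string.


Trying A -> AAA:
  Step 0: BA
  Step 1: BAAA
  Step 2: BAAAAAAAAA
Matches the given result.

Answer: AAA


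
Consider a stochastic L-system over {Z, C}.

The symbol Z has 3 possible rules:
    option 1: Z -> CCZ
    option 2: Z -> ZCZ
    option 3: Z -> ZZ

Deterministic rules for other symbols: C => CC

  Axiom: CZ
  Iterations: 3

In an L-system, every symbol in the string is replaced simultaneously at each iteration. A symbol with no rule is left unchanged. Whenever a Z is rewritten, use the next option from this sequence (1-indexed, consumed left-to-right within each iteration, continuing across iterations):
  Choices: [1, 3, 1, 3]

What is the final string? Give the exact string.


Step 0: CZ
Step 1: CCCCZ  (used choices [1])
Step 2: CCCCCCCCZZ  (used choices [3])
Step 3: CCCCCCCCCCCCCCCCCCZZZ  (used choices [1, 3])

Answer: CCCCCCCCCCCCCCCCCCZZZ


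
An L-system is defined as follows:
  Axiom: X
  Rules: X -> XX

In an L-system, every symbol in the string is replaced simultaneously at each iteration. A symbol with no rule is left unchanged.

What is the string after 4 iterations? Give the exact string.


Answer: XXXXXXXXXXXXXXXX

Derivation:
Step 0: X
Step 1: XX
Step 2: XXXX
Step 3: XXXXXXXX
Step 4: XXXXXXXXXXXXXXXX


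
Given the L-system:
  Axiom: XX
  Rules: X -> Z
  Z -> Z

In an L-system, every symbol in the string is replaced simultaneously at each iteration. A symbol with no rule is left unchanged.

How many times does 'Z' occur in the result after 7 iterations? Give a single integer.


Answer: 2

Derivation:
Step 0: XX  (0 'Z')
Step 1: ZZ  (2 'Z')
Step 2: ZZ  (2 'Z')
Step 3: ZZ  (2 'Z')
Step 4: ZZ  (2 'Z')
Step 5: ZZ  (2 'Z')
Step 6: ZZ  (2 'Z')
Step 7: ZZ  (2 'Z')


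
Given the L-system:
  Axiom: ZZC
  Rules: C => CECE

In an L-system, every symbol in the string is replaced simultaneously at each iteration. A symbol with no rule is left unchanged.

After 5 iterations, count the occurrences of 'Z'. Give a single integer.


Step 0: ZZC  (2 'Z')
Step 1: ZZCECE  (2 'Z')
Step 2: ZZCECEECECEE  (2 'Z')
Step 3: ZZCECEECECEEECECEECECEEE  (2 'Z')
Step 4: ZZCECEECECEEECECEECECEEEECECEECECEEECECEECECEEEE  (2 'Z')
Step 5: ZZCECEECECEEECECEECECEEEECECEECECEEECECEECECEEEEECECEECECEEECECEECECEEEECECEECECEEECECEECECEEEEE  (2 'Z')

Answer: 2


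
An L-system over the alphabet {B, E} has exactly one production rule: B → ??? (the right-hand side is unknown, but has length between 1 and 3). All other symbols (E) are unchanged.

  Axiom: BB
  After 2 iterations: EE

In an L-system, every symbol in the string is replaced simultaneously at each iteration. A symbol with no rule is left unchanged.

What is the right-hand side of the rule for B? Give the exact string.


Answer: E

Derivation:
Trying B → E:
  Step 0: BB
  Step 1: EE
  Step 2: EE
Matches the given result.


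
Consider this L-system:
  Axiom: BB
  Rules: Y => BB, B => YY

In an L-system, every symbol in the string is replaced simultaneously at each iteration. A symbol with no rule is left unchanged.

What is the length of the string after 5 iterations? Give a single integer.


Step 0: length = 2
Step 1: length = 4
Step 2: length = 8
Step 3: length = 16
Step 4: length = 32
Step 5: length = 64

Answer: 64


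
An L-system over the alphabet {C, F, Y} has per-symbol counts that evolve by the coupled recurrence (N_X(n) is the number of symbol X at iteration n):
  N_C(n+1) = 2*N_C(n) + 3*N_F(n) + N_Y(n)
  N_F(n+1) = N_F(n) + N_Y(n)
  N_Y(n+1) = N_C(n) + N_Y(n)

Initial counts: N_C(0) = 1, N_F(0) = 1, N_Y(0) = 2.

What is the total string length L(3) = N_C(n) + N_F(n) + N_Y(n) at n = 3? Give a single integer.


Answer: 132

Derivation:
Step 0: N_C=1, N_F=1, N_Y=2, L=4
Step 1: N_C=7, N_F=3, N_Y=3, L=13
Step 2: N_C=26, N_F=6, N_Y=10, L=42
Step 3: N_C=80, N_F=16, N_Y=36, L=132


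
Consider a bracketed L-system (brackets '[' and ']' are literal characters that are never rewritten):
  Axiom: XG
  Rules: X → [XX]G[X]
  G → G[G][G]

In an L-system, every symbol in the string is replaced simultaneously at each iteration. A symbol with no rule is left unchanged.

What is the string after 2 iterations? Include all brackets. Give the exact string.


Step 0: XG
Step 1: [XX]G[X]G[G][G]
Step 2: [[XX]G[X][XX]G[X]]G[G][G][[XX]G[X]]G[G][G][G[G][G]][G[G][G]]

Answer: [[XX]G[X][XX]G[X]]G[G][G][[XX]G[X]]G[G][G][G[G][G]][G[G][G]]


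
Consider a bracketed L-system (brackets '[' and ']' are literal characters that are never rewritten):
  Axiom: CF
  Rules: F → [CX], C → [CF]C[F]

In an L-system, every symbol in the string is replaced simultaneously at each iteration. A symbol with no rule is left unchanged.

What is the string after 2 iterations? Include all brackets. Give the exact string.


Step 0: CF
Step 1: [CF]C[F][CX]
Step 2: [[CF]C[F][CX]][CF]C[F][[CX]][[CF]C[F]X]

Answer: [[CF]C[F][CX]][CF]C[F][[CX]][[CF]C[F]X]


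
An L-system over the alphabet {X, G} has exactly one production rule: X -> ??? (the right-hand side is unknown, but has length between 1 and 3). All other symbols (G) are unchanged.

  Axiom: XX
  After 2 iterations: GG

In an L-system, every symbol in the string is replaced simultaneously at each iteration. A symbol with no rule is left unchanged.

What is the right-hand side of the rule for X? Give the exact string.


Trying X -> G:
  Step 0: XX
  Step 1: GG
  Step 2: GG
Matches the given result.

Answer: G


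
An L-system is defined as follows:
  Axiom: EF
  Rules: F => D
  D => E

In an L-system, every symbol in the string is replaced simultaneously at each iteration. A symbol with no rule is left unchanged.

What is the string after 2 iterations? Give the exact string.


Answer: EE

Derivation:
Step 0: EF
Step 1: ED
Step 2: EE


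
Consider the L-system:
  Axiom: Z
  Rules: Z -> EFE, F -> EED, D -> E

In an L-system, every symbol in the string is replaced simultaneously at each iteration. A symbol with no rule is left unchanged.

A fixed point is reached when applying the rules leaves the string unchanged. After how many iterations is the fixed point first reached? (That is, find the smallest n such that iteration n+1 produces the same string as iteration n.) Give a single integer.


Answer: 3

Derivation:
Step 0: Z
Step 1: EFE
Step 2: EEEDE
Step 3: EEEEE
Step 4: EEEEE  (unchanged — fixed point at step 3)


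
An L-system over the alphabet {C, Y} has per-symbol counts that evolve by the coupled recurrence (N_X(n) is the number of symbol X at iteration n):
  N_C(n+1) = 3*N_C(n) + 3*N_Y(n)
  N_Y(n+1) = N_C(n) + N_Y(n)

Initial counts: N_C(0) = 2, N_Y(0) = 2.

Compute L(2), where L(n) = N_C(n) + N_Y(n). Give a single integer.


Step 0: N_C=2, N_Y=2, L=4
Step 1: N_C=12, N_Y=4, L=16
Step 2: N_C=48, N_Y=16, L=64

Answer: 64


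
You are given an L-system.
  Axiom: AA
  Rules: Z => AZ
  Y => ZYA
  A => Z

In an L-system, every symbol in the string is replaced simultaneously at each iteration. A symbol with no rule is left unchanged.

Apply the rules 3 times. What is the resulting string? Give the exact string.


Step 0: AA
Step 1: ZZ
Step 2: AZAZ
Step 3: ZAZZAZ

Answer: ZAZZAZ


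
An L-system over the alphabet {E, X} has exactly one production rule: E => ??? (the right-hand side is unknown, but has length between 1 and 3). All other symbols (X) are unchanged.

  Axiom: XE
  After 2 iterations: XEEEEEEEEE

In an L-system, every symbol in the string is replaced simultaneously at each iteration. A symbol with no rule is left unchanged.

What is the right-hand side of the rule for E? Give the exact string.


Trying E => EEE:
  Step 0: XE
  Step 1: XEEE
  Step 2: XEEEEEEEEE
Matches the given result.

Answer: EEE


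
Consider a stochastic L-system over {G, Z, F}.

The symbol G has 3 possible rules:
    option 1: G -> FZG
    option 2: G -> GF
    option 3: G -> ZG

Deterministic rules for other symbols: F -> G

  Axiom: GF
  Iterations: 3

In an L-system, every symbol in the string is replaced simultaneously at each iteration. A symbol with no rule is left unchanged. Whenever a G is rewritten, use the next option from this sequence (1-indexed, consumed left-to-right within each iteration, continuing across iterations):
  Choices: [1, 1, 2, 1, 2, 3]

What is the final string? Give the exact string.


Step 0: GF
Step 1: FZGG  (used choices [1])
Step 2: GZFZGGF  (used choices [1, 2])
Step 3: FZGZGZGFZGG  (used choices [1, 2, 3])

Answer: FZGZGZGFZGG


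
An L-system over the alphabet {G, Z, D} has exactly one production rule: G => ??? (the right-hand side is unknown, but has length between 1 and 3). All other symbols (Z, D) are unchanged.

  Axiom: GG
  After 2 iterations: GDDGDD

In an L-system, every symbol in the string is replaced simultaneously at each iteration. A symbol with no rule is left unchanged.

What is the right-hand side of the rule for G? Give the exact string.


Trying G => GD:
  Step 0: GG
  Step 1: GDGD
  Step 2: GDDGDD
Matches the given result.

Answer: GD


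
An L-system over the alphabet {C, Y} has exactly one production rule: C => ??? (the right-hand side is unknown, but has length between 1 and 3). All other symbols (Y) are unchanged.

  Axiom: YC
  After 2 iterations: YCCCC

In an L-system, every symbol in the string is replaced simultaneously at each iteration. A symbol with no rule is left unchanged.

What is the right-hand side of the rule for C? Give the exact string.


Answer: CC

Derivation:
Trying C => CC:
  Step 0: YC
  Step 1: YCC
  Step 2: YCCCC
Matches the given result.


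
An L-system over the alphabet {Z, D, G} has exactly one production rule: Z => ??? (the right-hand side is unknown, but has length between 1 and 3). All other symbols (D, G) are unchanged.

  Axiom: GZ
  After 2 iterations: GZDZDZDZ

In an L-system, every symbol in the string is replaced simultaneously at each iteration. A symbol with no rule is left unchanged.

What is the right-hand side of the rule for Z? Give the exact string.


Trying Z => ZDZ:
  Step 0: GZ
  Step 1: GZDZ
  Step 2: GZDZDZDZ
Matches the given result.

Answer: ZDZ


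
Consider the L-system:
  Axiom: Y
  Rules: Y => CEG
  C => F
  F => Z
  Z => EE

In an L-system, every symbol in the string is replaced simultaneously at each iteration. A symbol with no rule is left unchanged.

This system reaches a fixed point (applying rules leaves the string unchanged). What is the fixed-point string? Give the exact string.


Step 0: Y
Step 1: CEG
Step 2: FEG
Step 3: ZEG
Step 4: EEEG
Step 5: EEEG  (unchanged — fixed point at step 4)

Answer: EEEG


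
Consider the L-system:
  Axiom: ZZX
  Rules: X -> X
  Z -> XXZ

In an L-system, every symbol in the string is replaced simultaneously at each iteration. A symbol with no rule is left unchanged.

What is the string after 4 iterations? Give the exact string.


Answer: XXXXXXXXZXXXXXXXXZX

Derivation:
Step 0: ZZX
Step 1: XXZXXZX
Step 2: XXXXZXXXXZX
Step 3: XXXXXXZXXXXXXZX
Step 4: XXXXXXXXZXXXXXXXXZX


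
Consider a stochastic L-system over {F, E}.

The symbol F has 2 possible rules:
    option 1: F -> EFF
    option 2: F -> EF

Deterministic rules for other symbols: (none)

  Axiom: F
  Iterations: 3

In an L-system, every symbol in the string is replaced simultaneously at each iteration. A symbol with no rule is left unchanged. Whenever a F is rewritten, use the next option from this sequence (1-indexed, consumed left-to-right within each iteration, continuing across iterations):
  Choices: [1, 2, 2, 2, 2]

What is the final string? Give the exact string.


Step 0: F
Step 1: EFF  (used choices [1])
Step 2: EEFEF  (used choices [2, 2])
Step 3: EEEFEEF  (used choices [2, 2])

Answer: EEEFEEF


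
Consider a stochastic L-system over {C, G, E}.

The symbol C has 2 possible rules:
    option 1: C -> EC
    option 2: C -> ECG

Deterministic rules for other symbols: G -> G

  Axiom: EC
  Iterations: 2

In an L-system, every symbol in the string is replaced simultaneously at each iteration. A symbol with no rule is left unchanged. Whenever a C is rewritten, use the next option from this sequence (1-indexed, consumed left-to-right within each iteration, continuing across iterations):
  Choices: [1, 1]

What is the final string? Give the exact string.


Step 0: EC
Step 1: EEC  (used choices [1])
Step 2: EEEC  (used choices [1])

Answer: EEEC
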